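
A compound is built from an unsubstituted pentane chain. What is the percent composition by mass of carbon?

83.24%

Atom tally by fragment:
  CH3 → C:1 H:3
  CH2 → C:1 H:2
  CH2 → C:1 H:2
  CH2 → C:1 H:2
  CH3 → C:1 H:3
Element totals:
  C: 5
  H: 12
Molecular formula: C5H12.
Molar mass = 72.151 g/mol.
Mass from C: 5 × 12.011 = 60.055 g/mol.
%C = 60.055 / 72.151 × 100 = 83.24%.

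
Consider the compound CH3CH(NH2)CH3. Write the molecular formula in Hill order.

C3H9N

Element totals:
  C: 3
  H: 9
  N: 1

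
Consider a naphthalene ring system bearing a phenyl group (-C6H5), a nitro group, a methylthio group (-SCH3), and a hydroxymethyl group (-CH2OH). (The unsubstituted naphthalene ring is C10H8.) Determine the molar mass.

325.38 g/mol

Atom tally by fragment:
  naphthalene ring system core → C:10 H:8
  (− 4 ring H displaced by substituents)
  + C6H5 → C:6 H:5
  + NO2 → N:1 O:2
  + SCH3 → C:1 H:3 S:1
  + CH2OH → C:1 H:3 O:1
Element totals:
  C: 18
  H: 15
  N: 1
  O: 3
  S: 1
Molecular formula: C18H15NO3S.
  M = 18(12.011) + 15(1.008) + 14.007 + 3(15.999) + 32.06
    = 216.198 + 15.120 + 14.007 + 47.997 + 32.060 = 325.382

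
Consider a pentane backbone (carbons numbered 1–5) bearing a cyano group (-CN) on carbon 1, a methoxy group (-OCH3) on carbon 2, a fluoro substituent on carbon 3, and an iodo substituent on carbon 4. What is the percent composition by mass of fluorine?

Atom tally by fragment:
  NCCH2 → C:2 H:2 N:1
  CH(OCH3) → C:2 H:4 O:1
  CH(F) → C:1 H:1 F:1
  CH(I) → C:1 H:1 I:1
  CH3 → C:1 H:3
Element totals:
  C: 7
  H: 11
  F: 1
  I: 1
  N: 1
  O: 1
Molecular formula: C7H11FINO.
Molar mass = 271.073 g/mol.
Mass from F: 1 × 18.998 = 18.998 g/mol.
%F = 18.998 / 271.073 × 100 = 7.01%.

7.01%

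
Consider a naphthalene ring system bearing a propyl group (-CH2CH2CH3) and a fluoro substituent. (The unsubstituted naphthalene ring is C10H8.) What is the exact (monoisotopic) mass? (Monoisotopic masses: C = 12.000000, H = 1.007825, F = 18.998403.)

188.1001

Atom tally by fragment:
  naphthalene ring system core → C:10 H:8
  (− 2 ring H displaced by substituents)
  + CH2CH2CH3 → C:3 H:7
  + F → F:1
Element totals:
  C: 13
  H: 13
  F: 1
Molecular formula: C13H13F.
  M = 13(12.0) + 13(1.007825) + 18.998403
    = 156.000000 + 13.101725 + 18.998403 = 188.100128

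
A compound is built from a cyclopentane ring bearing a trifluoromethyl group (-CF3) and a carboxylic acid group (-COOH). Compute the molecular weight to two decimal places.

182.14 g/mol

Atom tally by fragment:
  cyclopentane ring core → C:5 H:10
  (− 2 ring H displaced by substituents)
  + CF3 → C:1 F:3
  + COOH → C:1 H:1 O:2
Element totals:
  C: 7
  H: 9
  F: 3
  O: 2
Molecular formula: C7H9F3O2.
  M = 7(12.011) + 9(1.008) + 3(18.998) + 2(15.999)
    = 84.077 + 9.072 + 56.994 + 31.998 = 182.141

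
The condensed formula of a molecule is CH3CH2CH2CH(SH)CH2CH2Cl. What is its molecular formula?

Element totals:
  C: 6
  H: 13
  Cl: 1
  S: 1

C6H13ClS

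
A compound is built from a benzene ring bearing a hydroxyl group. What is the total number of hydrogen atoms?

Atom tally by fragment:
  benzene ring core → C:6 H:6
  (− 1 ring H displaced by substituents)
  + OH → O:1 H:1
Element totals:
  C: 6
  H: 6
  O: 1

6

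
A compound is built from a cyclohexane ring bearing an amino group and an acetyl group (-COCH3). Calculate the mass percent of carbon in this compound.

68.04%

Atom tally by fragment:
  cyclohexane ring core → C:6 H:12
  (− 2 ring H displaced by substituents)
  + NH2 → N:1 H:2
  + COCH3 → C:2 H:3 O:1
Element totals:
  C: 8
  H: 15
  N: 1
  O: 1
Molecular formula: C8H15NO.
Molar mass = 141.214 g/mol.
Mass from C: 8 × 12.011 = 96.088 g/mol.
%C = 96.088 / 141.214 × 100 = 68.04%.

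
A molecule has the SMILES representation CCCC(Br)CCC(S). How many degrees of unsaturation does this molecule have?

0

Atom tally by fragment:
  CH3 → C:1 H:3
  CH2 → C:1 H:2
  CH2 → C:1 H:2
  CH(Br) → C:1 H:1 Br:1
  CH2 → C:1 H:2
  CH2 → C:1 H:2
  CH2SH → C:1 H:3 S:1
Element totals:
  C: 7
  H: 15
  Br: 1
  S: 1
Molecular formula: C7H15BrS.
DoU = (2C + 2 + N − H − X) / 2 = (2·7 + 2 + 0 − 15 − 1) / 2 = 0.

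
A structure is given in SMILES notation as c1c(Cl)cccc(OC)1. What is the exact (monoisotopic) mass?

142.0185

Atom tally by fragment:
  benzene ring core → C:6 H:6
  (− 2 ring H displaced by substituents)
  + Cl → Cl:1
  + OCH3 → C:1 H:3 O:1
Element totals:
  C: 7
  H: 7
  Cl: 1
  O: 1
Molecular formula: C7H7ClO.
  M = 7(12.0) + 7(1.007825) + 34.968853 + 15.994915
    = 84.000000 + 7.054775 + 34.968853 + 15.994915 = 142.018543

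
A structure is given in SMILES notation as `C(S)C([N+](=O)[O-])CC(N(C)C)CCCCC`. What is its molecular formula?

Atom tally by fragment:
  HSCH2 → C:1 H:3 S:1
  CH(NO2) → C:1 H:1 N:1 O:2
  CH2 → C:1 H:2
  CH(N(CH3)2) → C:3 H:7 N:1
  CH2 → C:1 H:2
  CH2 → C:1 H:2
  CH2 → C:1 H:2
  CH2 → C:1 H:2
  CH3 → C:1 H:3
Element totals:
  C: 11
  H: 24
  N: 2
  O: 2
  S: 1

C11H24N2O2S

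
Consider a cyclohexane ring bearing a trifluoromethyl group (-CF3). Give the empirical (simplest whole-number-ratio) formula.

Atom tally by fragment:
  cyclohexane ring core → C:6 H:12
  (− 1 ring H displaced by substituents)
  + CF3 → C:1 F:3
Element totals:
  C: 7
  H: 11
  F: 3
Molecular formula: C7H11F3.
gcd of subscripts (7, 3, 11) = 1, so the empirical formula equals the molecular formula.

C7H11F3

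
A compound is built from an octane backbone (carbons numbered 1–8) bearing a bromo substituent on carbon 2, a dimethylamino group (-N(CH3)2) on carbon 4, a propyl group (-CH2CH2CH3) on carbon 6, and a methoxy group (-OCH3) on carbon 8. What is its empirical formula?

Atom tally by fragment:
  CH3 → C:1 H:3
  CH(Br) → C:1 H:1 Br:1
  CH2 → C:1 H:2
  CH(N(CH3)2) → C:3 H:7 N:1
  CH2 → C:1 H:2
  CH(CH2CH2CH3) → C:4 H:8
  CH2 → C:1 H:2
  CH2OCH3 → C:2 H:5 O:1
Element totals:
  C: 14
  H: 30
  Br: 1
  N: 1
  O: 1
Molecular formula: C14H30BrNO.
gcd of subscripts (1, 14, 30, 1, 1) = 1, so the empirical formula equals the molecular formula.

C14H30BrNO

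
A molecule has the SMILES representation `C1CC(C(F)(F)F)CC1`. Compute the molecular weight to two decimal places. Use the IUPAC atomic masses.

Atom tally by fragment:
  cyclopentane ring core → C:5 H:10
  (− 1 ring H displaced by substituents)
  + CF3 → C:1 F:3
Element totals:
  C: 6
  H: 9
  F: 3
Molecular formula: C6H9F3.
  M = 6(12.011) + 9(1.008) + 3(18.998)
    = 72.066 + 9.072 + 56.994 = 138.132

138.13 g/mol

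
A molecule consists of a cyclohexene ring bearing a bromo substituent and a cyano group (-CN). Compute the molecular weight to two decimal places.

186.05 g/mol

Atom tally by fragment:
  cyclohexene ring core → C:6 H:10
  (− 2 ring H displaced by substituents)
  + Br → Br:1
  + CN → C:1 N:1
Element totals:
  C: 7
  H: 8
  Br: 1
  N: 1
Molecular formula: C7H8BrN.
  M = 7(12.011) + 8(1.008) + 79.904 + 14.007
    = 84.077 + 8.064 + 79.904 + 14.007 = 186.052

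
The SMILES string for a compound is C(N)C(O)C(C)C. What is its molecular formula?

Atom tally by fragment:
  H2NCH2 → C:1 H:4 N:1
  CH(OH) → C:1 H:2 O:1
  CH(CH3) → C:2 H:4
  CH3 → C:1 H:3
Element totals:
  C: 5
  H: 13
  N: 1
  O: 1

C5H13NO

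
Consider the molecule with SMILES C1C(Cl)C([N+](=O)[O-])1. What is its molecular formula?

Atom tally by fragment:
  cyclopropane ring core → C:3 H:6
  (− 2 ring H displaced by substituents)
  + Cl → Cl:1
  + NO2 → N:1 O:2
Element totals:
  C: 3
  H: 4
  Cl: 1
  N: 1
  O: 2

C3H4ClNO2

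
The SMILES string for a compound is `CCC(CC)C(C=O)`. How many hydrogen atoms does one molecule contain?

14

Atom tally by fragment:
  CH3 → C:1 H:3
  CH2 → C:1 H:2
  CH(C2H5) → C:3 H:6
  CH2CHO → C:2 H:3 O:1
Element totals:
  C: 7
  H: 14
  O: 1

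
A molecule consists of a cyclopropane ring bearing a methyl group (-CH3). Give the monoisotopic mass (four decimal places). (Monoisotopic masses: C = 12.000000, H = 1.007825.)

Atom tally by fragment:
  cyclopropane ring core → C:3 H:6
  (− 1 ring H displaced by substituents)
  + CH3 → C:1 H:3
Element totals:
  C: 4
  H: 8
Molecular formula: C4H8.
  M = 4(12.0) + 8(1.007825)
    = 48.000000 + 8.062600 = 56.062600

56.0626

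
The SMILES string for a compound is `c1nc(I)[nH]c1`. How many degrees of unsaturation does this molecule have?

Atom tally by fragment:
  imidazole ring core → C:3 H:4 N:2
  (− 1 ring H displaced by substituents)
  + I → I:1
Element totals:
  C: 3
  H: 3
  I: 1
  N: 2
Molecular formula: C3H3IN2.
DoU = (2C + 2 + N − H − X) / 2 = (2·3 + 2 + 2 − 3 − 1) / 2 = 3.

3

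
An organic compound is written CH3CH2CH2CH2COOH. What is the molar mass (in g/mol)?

Atom tally by fragment:
  CH3 → C:1 H:3
  CH2 → C:1 H:2
  CH2 → C:1 H:2
  CH2COOH → C:2 H:3 O:2
Element totals:
  C: 5
  H: 10
  O: 2
Molecular formula: C5H10O2.
  M = 5(12.011) + 10(1.008) + 2(15.999)
    = 60.055 + 10.080 + 31.998 = 102.133

102.13 g/mol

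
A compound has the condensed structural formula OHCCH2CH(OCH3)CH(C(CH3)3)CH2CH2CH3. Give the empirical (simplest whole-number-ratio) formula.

Element totals:
  C: 12
  H: 24
  O: 2
Molecular formula: C12H24O2.
gcd of subscripts = 2; dividing each by 2:
  C: 12/2 = 6
  H: 24/2 = 12
  O: 2/2 = 1

C6H12O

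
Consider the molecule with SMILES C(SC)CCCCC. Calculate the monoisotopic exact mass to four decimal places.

Atom tally by fragment:
  CH3SCH2 → C:2 H:5 S:1
  CH2 → C:1 H:2
  CH2 → C:1 H:2
  CH2 → C:1 H:2
  CH2 → C:1 H:2
  CH3 → C:1 H:3
Element totals:
  C: 7
  H: 16
  S: 1
Molecular formula: C7H16S.
  M = 7(12.0) + 16(1.007825) + 31.972071
    = 84.000000 + 16.125200 + 31.972071 = 132.097271

132.0973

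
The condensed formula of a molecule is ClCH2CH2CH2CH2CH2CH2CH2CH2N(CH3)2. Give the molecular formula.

C10H22ClN

Atom tally by fragment:
  ClCH2 → C:1 H:2 Cl:1
  CH2 → C:1 H:2
  CH2 → C:1 H:2
  CH2 → C:1 H:2
  CH2 → C:1 H:2
  CH2 → C:1 H:2
  CH2 → C:1 H:2
  CH2N(CH3)2 → C:3 H:8 N:1
Element totals:
  C: 10
  H: 22
  Cl: 1
  N: 1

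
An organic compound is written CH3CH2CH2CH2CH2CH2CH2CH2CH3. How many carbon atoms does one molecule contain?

Element totals:
  C: 9
  H: 20

9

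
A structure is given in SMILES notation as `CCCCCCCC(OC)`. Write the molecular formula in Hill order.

C9H20O

Atom tally by fragment:
  CH3 → C:1 H:3
  CH2 → C:1 H:2
  CH2 → C:1 H:2
  CH2 → C:1 H:2
  CH2 → C:1 H:2
  CH2 → C:1 H:2
  CH2 → C:1 H:2
  CH2OCH3 → C:2 H:5 O:1
Element totals:
  C: 9
  H: 20
  O: 1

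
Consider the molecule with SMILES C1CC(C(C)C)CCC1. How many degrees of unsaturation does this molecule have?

Atom tally by fragment:
  cyclohexane ring core → C:6 H:12
  (− 1 ring H displaced by substituents)
  + CH(CH3)2 → C:3 H:7
Element totals:
  C: 9
  H: 18
Molecular formula: C9H18.
DoU = (2C + 2 + N − H − X) / 2 = (2·9 + 2 + 0 − 18 − 0) / 2 = 1.

1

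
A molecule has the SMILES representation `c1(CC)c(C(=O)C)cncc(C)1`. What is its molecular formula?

C10H13NO

Atom tally by fragment:
  pyridine ring core → C:5 H:5 N:1
  (− 3 ring H displaced by substituents)
  + C2H5 → C:2 H:5
  + COCH3 → C:2 H:3 O:1
  + CH3 → C:1 H:3
Element totals:
  C: 10
  H: 13
  N: 1
  O: 1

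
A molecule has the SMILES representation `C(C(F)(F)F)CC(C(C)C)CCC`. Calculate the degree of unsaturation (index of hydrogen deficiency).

Atom tally by fragment:
  F3CCH2 → C:2 H:2 F:3
  CH2 → C:1 H:2
  CH(CH(CH3)2) → C:4 H:8
  CH2 → C:1 H:2
  CH2 → C:1 H:2
  CH3 → C:1 H:3
Element totals:
  C: 10
  H: 19
  F: 3
Molecular formula: C10H19F3.
DoU = (2C + 2 + N − H − X) / 2 = (2·10 + 2 + 0 − 19 − 3) / 2 = 0.

0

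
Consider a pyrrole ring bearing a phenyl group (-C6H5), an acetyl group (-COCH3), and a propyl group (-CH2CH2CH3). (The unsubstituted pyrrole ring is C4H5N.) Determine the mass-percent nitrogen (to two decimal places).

Atom tally by fragment:
  pyrrole ring core → C:4 H:5 N:1
  (− 3 ring H displaced by substituents)
  + C6H5 → C:6 H:5
  + COCH3 → C:2 H:3 O:1
  + CH2CH2CH3 → C:3 H:7
Element totals:
  C: 15
  H: 17
  N: 1
  O: 1
Molecular formula: C15H17NO.
Molar mass = 227.307 g/mol.
Mass from N: 1 × 14.007 = 14.007 g/mol.
%N = 14.007 / 227.307 × 100 = 6.16%.

6.16%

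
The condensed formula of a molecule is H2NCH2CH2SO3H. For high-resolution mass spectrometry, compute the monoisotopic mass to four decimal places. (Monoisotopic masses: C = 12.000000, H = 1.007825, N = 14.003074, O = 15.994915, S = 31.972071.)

125.0147

Atom tally by fragment:
  H2NCH2 → C:1 H:4 N:1
  CH2SO3H → C:1 H:3 S:1 O:3
Element totals:
  C: 2
  H: 7
  N: 1
  O: 3
  S: 1
Molecular formula: C2H7NO3S.
  M = 2(12.0) + 7(1.007825) + 14.003074 + 3(15.994915) + 31.972071
    = 24.000000 + 7.054775 + 14.003074 + 47.984745 + 31.972071 = 125.014665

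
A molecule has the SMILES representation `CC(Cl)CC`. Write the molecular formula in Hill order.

Atom tally by fragment:
  CH3 → C:1 H:3
  CH(Cl) → C:1 H:1 Cl:1
  CH2 → C:1 H:2
  CH3 → C:1 H:3
Element totals:
  C: 4
  H: 9
  Cl: 1

C4H9Cl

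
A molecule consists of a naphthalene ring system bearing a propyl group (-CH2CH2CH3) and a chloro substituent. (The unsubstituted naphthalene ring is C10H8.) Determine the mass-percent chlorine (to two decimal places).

17.32%

Atom tally by fragment:
  naphthalene ring system core → C:10 H:8
  (− 2 ring H displaced by substituents)
  + CH2CH2CH3 → C:3 H:7
  + Cl → Cl:1
Element totals:
  C: 13
  H: 13
  Cl: 1
Molecular formula: C13H13Cl.
Molar mass = 204.697 g/mol.
Mass from Cl: 1 × 35.45 = 35.450 g/mol.
%Cl = 35.450 / 204.697 × 100 = 17.32%.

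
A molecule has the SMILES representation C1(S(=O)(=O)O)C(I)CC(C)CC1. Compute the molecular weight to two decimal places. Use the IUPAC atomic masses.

304.14 g/mol

Atom tally by fragment:
  cyclohexane ring core → C:6 H:12
  (− 3 ring H displaced by substituents)
  + SO3H → S:1 O:3 H:1
  + I → I:1
  + CH3 → C:1 H:3
Element totals:
  C: 7
  H: 13
  I: 1
  O: 3
  S: 1
Molecular formula: C7H13IO3S.
  M = 7(12.011) + 13(1.008) + 126.904 + 3(15.999) + 32.06
    = 84.077 + 13.104 + 126.904 + 47.997 + 32.060 = 304.142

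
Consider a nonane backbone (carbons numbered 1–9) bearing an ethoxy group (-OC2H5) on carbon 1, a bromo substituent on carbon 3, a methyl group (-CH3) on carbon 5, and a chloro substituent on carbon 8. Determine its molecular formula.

C12H24BrClO

Atom tally by fragment:
  C2H5OCH2 → C:3 H:7 O:1
  CH2 → C:1 H:2
  CH(Br) → C:1 H:1 Br:1
  CH2 → C:1 H:2
  CH(CH3) → C:2 H:4
  CH2 → C:1 H:2
  CH2 → C:1 H:2
  CH(Cl) → C:1 H:1 Cl:1
  CH3 → C:1 H:3
Element totals:
  C: 12
  H: 24
  Br: 1
  Cl: 1
  O: 1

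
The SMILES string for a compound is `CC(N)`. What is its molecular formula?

C2H7N

Atom tally by fragment:
  CH3 → C:1 H:3
  CH2NH2 → C:1 H:4 N:1
Element totals:
  C: 2
  H: 7
  N: 1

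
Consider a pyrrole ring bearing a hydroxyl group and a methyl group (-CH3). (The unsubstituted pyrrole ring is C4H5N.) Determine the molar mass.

Atom tally by fragment:
  pyrrole ring core → C:4 H:5 N:1
  (− 2 ring H displaced by substituents)
  + OH → O:1 H:1
  + CH3 → C:1 H:3
Element totals:
  C: 5
  H: 7
  N: 1
  O: 1
Molecular formula: C5H7NO.
  M = 5(12.011) + 7(1.008) + 14.007 + 15.999
    = 60.055 + 7.056 + 14.007 + 15.999 = 97.117

97.12 g/mol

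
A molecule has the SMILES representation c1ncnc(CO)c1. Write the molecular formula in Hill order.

Atom tally by fragment:
  pyrimidine ring core → C:4 H:4 N:2
  (− 1 ring H displaced by substituents)
  + CH2OH → C:1 H:3 O:1
Element totals:
  C: 5
  H: 6
  N: 2
  O: 1

C5H6N2O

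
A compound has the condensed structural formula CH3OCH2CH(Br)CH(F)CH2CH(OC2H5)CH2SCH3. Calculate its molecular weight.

Atom tally by fragment:
  CH3OCH2 → C:2 H:5 O:1
  CH(Br) → C:1 H:1 Br:1
  CH(F) → C:1 H:1 F:1
  CH2 → C:1 H:2
  CH(OC2H5) → C:3 H:6 O:1
  CH2SCH3 → C:2 H:5 S:1
Element totals:
  C: 10
  H: 20
  Br: 1
  F: 1
  O: 2
  S: 1
Molecular formula: C10H20BrFO2S.
  M = 10(12.011) + 20(1.008) + 79.904 + 18.998 + 2(15.999) + 32.06
    = 120.110 + 20.160 + 79.904 + 18.998 + 31.998 + 32.060 = 303.230

303.23 g/mol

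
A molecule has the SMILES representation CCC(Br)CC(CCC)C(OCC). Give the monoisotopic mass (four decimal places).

250.0932

Atom tally by fragment:
  CH3 → C:1 H:3
  CH2 → C:1 H:2
  CH(Br) → C:1 H:1 Br:1
  CH2 → C:1 H:2
  CH(CH2CH2CH3) → C:4 H:8
  CH2OC2H5 → C:3 H:7 O:1
Element totals:
  C: 11
  H: 23
  Br: 1
  O: 1
Molecular formula: C11H23BrO.
  M = 11(12.0) + 23(1.007825) + 78.918338 + 15.994915
    = 132.000000 + 23.179975 + 78.918338 + 15.994915 = 250.093228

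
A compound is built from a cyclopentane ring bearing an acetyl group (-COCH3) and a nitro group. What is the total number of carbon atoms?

Atom tally by fragment:
  cyclopentane ring core → C:5 H:10
  (− 2 ring H displaced by substituents)
  + COCH3 → C:2 H:3 O:1
  + NO2 → N:1 O:2
Element totals:
  C: 7
  H: 11
  N: 1
  O: 3

7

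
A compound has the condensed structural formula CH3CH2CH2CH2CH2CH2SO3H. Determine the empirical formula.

Atom tally by fragment:
  CH3 → C:1 H:3
  CH2 → C:1 H:2
  CH2 → C:1 H:2
  CH2 → C:1 H:2
  CH2 → C:1 H:2
  CH2SO3H → C:1 H:3 S:1 O:3
Element totals:
  C: 6
  H: 14
  O: 3
  S: 1
Molecular formula: C6H14O3S.
gcd of subscripts (6, 14, 3, 1) = 1, so the empirical formula equals the molecular formula.

C6H14O3S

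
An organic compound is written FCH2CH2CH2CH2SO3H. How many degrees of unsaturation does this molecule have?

0

Atom tally by fragment:
  FCH2 → C:1 H:2 F:1
  CH2 → C:1 H:2
  CH2 → C:1 H:2
  CH2SO3H → C:1 H:3 S:1 O:3
Element totals:
  C: 4
  H: 9
  F: 1
  O: 3
  S: 1
Molecular formula: C4H9FO3S.
DoU = (2C + 2 + N − H − X) / 2 = (2·4 + 2 + 0 − 9 − 1) / 2 = 0.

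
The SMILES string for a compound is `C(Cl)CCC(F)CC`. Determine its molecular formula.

C6H12ClF

Atom tally by fragment:
  ClCH2 → C:1 H:2 Cl:1
  CH2 → C:1 H:2
  CH2 → C:1 H:2
  CH(F) → C:1 H:1 F:1
  CH2 → C:1 H:2
  CH3 → C:1 H:3
Element totals:
  C: 6
  H: 12
  Cl: 1
  F: 1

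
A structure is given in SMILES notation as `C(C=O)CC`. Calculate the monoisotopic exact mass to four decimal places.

Atom tally by fragment:
  OHCCH2 → C:2 H:3 O:1
  CH2 → C:1 H:2
  CH3 → C:1 H:3
Element totals:
  C: 4
  H: 8
  O: 1
Molecular formula: C4H8O.
  M = 4(12.0) + 8(1.007825) + 15.994915
    = 48.000000 + 8.062600 + 15.994915 = 72.057515

72.0575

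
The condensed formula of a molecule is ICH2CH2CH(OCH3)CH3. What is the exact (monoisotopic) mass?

Element totals:
  C: 5
  H: 11
  I: 1
  O: 1
Molecular formula: C5H11IO.
  M = 5(12.0) + 11(1.007825) + 126.904472 + 15.994915
    = 60.000000 + 11.086075 + 126.904472 + 15.994915 = 213.985462

213.9855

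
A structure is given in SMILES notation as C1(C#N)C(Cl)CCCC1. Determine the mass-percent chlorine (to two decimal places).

24.68%

Atom tally by fragment:
  cyclohexane ring core → C:6 H:12
  (− 2 ring H displaced by substituents)
  + CN → C:1 N:1
  + Cl → Cl:1
Element totals:
  C: 7
  H: 10
  Cl: 1
  N: 1
Molecular formula: C7H10ClN.
Molar mass = 143.614 g/mol.
Mass from Cl: 1 × 35.45 = 35.450 g/mol.
%Cl = 35.450 / 143.614 × 100 = 24.68%.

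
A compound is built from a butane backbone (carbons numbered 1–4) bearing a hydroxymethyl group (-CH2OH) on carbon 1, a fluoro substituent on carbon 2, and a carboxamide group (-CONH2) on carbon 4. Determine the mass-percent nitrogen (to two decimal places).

9.39%

Atom tally by fragment:
  HOCH2CH2 → C:2 H:5 O:1
  CH(F) → C:1 H:1 F:1
  CH2 → C:1 H:2
  CH2CONH2 → C:2 H:4 O:1 N:1
Element totals:
  C: 6
  H: 12
  F: 1
  N: 1
  O: 2
Molecular formula: C6H12FNO2.
Molar mass = 149.165 g/mol.
Mass from N: 1 × 14.007 = 14.007 g/mol.
%N = 14.007 / 149.165 × 100 = 9.39%.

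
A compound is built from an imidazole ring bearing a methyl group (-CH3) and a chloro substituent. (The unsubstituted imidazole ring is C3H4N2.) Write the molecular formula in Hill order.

C4H5ClN2

Atom tally by fragment:
  imidazole ring core → C:3 H:4 N:2
  (− 2 ring H displaced by substituents)
  + CH3 → C:1 H:3
  + Cl → Cl:1
Element totals:
  C: 4
  H: 5
  Cl: 1
  N: 2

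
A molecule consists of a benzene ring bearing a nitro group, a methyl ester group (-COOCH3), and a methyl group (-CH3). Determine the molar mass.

195.17 g/mol

Atom tally by fragment:
  benzene ring core → C:6 H:6
  (− 3 ring H displaced by substituents)
  + NO2 → N:1 O:2
  + COOCH3 → C:2 H:3 O:2
  + CH3 → C:1 H:3
Element totals:
  C: 9
  H: 9
  N: 1
  O: 4
Molecular formula: C9H9NO4.
  M = 9(12.011) + 9(1.008) + 14.007 + 4(15.999)
    = 108.099 + 9.072 + 14.007 + 63.996 = 195.174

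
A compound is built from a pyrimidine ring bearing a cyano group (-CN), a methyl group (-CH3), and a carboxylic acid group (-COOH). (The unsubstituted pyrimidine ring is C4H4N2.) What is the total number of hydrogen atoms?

5

Atom tally by fragment:
  pyrimidine ring core → C:4 H:4 N:2
  (− 3 ring H displaced by substituents)
  + CN → C:1 N:1
  + CH3 → C:1 H:3
  + COOH → C:1 H:1 O:2
Element totals:
  C: 7
  H: 5
  N: 3
  O: 2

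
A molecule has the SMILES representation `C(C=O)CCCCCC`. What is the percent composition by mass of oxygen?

Atom tally by fragment:
  OHCCH2 → C:2 H:3 O:1
  CH2 → C:1 H:2
  CH2 → C:1 H:2
  CH2 → C:1 H:2
  CH2 → C:1 H:2
  CH2 → C:1 H:2
  CH3 → C:1 H:3
Element totals:
  C: 8
  H: 16
  O: 1
Molecular formula: C8H16O.
Molar mass = 128.215 g/mol.
Mass from O: 1 × 15.999 = 15.999 g/mol.
%O = 15.999 / 128.215 × 100 = 12.48%.

12.48%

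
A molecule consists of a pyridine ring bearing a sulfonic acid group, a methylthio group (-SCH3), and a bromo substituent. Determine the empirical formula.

C6H6BrNO3S2

Atom tally by fragment:
  pyridine ring core → C:5 H:5 N:1
  (− 3 ring H displaced by substituents)
  + SO3H → S:1 O:3 H:1
  + SCH3 → C:1 H:3 S:1
  + Br → Br:1
Element totals:
  C: 6
  H: 6
  Br: 1
  N: 1
  O: 3
  S: 2
Molecular formula: C6H6BrNO3S2.
gcd of subscripts (1, 6, 6, 1, 3, 2) = 1, so the empirical formula equals the molecular formula.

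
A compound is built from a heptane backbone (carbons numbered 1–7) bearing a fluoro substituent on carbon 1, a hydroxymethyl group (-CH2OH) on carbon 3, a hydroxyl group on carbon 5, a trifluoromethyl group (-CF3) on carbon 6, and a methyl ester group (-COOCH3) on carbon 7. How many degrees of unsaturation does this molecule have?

Atom tally by fragment:
  FCH2 → C:1 H:2 F:1
  CH2 → C:1 H:2
  CH(CH2OH) → C:2 H:4 O:1
  CH2 → C:1 H:2
  CH(OH) → C:1 H:2 O:1
  CH(CF3) → C:2 H:1 F:3
  CH2COOCH3 → C:3 H:5 O:2
Element totals:
  C: 11
  H: 18
  F: 4
  O: 4
Molecular formula: C11H18F4O4.
DoU = (2C + 2 + N − H − X) / 2 = (2·11 + 2 + 0 − 18 − 4) / 2 = 1.

1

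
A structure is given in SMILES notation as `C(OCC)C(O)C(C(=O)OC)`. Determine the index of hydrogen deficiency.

Atom tally by fragment:
  C2H5OCH2 → C:3 H:7 O:1
  CH(OH) → C:1 H:2 O:1
  CH2COOCH3 → C:3 H:5 O:2
Element totals:
  C: 7
  H: 14
  O: 4
Molecular formula: C7H14O4.
DoU = (2C + 2 + N − H − X) / 2 = (2·7 + 2 + 0 − 14 − 0) / 2 = 1.

1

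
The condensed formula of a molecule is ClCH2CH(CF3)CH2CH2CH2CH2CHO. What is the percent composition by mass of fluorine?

Element totals:
  C: 8
  H: 12
  Cl: 1
  F: 3
  O: 1
Molecular formula: C8H12ClF3O.
Molar mass = 216.627 g/mol.
Mass from F: 3 × 18.998 = 56.994 g/mol.
%F = 56.994 / 216.627 × 100 = 26.31%.

26.31%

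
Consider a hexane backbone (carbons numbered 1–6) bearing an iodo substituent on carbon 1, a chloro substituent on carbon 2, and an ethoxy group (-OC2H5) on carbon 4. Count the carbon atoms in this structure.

8

Atom tally by fragment:
  ICH2 → C:1 H:2 I:1
  CH(Cl) → C:1 H:1 Cl:1
  CH2 → C:1 H:2
  CH(OC2H5) → C:3 H:6 O:1
  CH2 → C:1 H:2
  CH3 → C:1 H:3
Element totals:
  C: 8
  H: 16
  Cl: 1
  I: 1
  O: 1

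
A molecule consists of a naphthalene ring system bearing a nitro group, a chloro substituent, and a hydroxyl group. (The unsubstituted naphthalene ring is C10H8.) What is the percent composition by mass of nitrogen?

6.26%

Atom tally by fragment:
  naphthalene ring system core → C:10 H:8
  (− 3 ring H displaced by substituents)
  + NO2 → N:1 O:2
  + Cl → Cl:1
  + OH → O:1 H:1
Element totals:
  C: 10
  H: 6
  Cl: 1
  N: 1
  O: 3
Molecular formula: C10H6ClNO3.
Molar mass = 223.612 g/mol.
Mass from N: 1 × 14.007 = 14.007 g/mol.
%N = 14.007 / 223.612 × 100 = 6.26%.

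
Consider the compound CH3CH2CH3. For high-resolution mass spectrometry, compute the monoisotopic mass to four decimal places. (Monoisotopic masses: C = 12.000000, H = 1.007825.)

Element totals:
  C: 3
  H: 8
Molecular formula: C3H8.
  M = 3(12.0) + 8(1.007825)
    = 36.000000 + 8.062600 = 44.062600

44.0626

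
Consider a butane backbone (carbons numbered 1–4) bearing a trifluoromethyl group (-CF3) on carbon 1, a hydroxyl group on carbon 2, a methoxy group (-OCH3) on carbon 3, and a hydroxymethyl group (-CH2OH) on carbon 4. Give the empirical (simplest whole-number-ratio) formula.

C7H13F3O3

Atom tally by fragment:
  F3CCH2 → C:2 H:2 F:3
  CH(OH) → C:1 H:2 O:1
  CH(OCH3) → C:2 H:4 O:1
  CH2CH2OH → C:2 H:5 O:1
Element totals:
  C: 7
  H: 13
  F: 3
  O: 3
Molecular formula: C7H13F3O3.
gcd of subscripts (7, 3, 13, 3) = 1, so the empirical formula equals the molecular formula.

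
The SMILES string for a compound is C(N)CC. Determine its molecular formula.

C3H9N

Atom tally by fragment:
  H2NCH2 → C:1 H:4 N:1
  CH2 → C:1 H:2
  CH3 → C:1 H:3
Element totals:
  C: 3
  H: 9
  N: 1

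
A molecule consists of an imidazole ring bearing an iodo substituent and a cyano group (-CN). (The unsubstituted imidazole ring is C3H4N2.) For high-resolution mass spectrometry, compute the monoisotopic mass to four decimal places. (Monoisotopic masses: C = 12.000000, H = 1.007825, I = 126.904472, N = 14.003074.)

218.9293

Atom tally by fragment:
  imidazole ring core → C:3 H:4 N:2
  (− 2 ring H displaced by substituents)
  + I → I:1
  + CN → C:1 N:1
Element totals:
  C: 4
  H: 2
  I: 1
  N: 3
Molecular formula: C4H2IN3.
  M = 4(12.0) + 2(1.007825) + 126.904472 + 3(14.003074)
    = 48.000000 + 2.015650 + 126.904472 + 42.009222 = 218.929344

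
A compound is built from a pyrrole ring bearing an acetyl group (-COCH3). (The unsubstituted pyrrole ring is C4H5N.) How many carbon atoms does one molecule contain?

6

Atom tally by fragment:
  pyrrole ring core → C:4 H:5 N:1
  (− 1 ring H displaced by substituents)
  + COCH3 → C:2 H:3 O:1
Element totals:
  C: 6
  H: 7
  N: 1
  O: 1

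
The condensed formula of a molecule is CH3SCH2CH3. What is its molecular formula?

C3H8S

Element totals:
  C: 3
  H: 8
  S: 1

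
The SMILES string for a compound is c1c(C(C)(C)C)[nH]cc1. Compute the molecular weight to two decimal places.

Atom tally by fragment:
  pyrrole ring core → C:4 H:5 N:1
  (− 1 ring H displaced by substituents)
  + C(CH3)3 → C:4 H:9
Element totals:
  C: 8
  H: 13
  N: 1
Molecular formula: C8H13N.
  M = 8(12.011) + 13(1.008) + 14.007
    = 96.088 + 13.104 + 14.007 = 123.199

123.20 g/mol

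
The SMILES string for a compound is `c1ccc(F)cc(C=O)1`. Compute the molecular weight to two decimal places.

Atom tally by fragment:
  benzene ring core → C:6 H:6
  (− 2 ring H displaced by substituents)
  + F → F:1
  + CHO → C:1 H:1 O:1
Element totals:
  C: 7
  H: 5
  F: 1
  O: 1
Molecular formula: C7H5FO.
  M = 7(12.011) + 5(1.008) + 18.998 + 15.999
    = 84.077 + 5.040 + 18.998 + 15.999 = 124.114

124.11 g/mol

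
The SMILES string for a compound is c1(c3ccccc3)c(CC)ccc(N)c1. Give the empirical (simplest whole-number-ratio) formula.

C14H15N

Atom tally by fragment:
  benzene ring core → C:6 H:6
  (− 3 ring H displaced by substituents)
  + C6H5 → C:6 H:5
  + C2H5 → C:2 H:5
  + NH2 → N:1 H:2
Element totals:
  C: 14
  H: 15
  N: 1
Molecular formula: C14H15N.
gcd of subscripts (14, 15, 1) = 1, so the empirical formula equals the molecular formula.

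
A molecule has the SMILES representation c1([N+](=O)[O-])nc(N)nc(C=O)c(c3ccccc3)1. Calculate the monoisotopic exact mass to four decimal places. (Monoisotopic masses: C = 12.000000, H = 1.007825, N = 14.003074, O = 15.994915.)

Atom tally by fragment:
  pyrimidine ring core → C:4 H:4 N:2
  (− 4 ring H displaced by substituents)
  + NO2 → N:1 O:2
  + NH2 → N:1 H:2
  + CHO → C:1 H:1 O:1
  + C6H5 → C:6 H:5
Element totals:
  C: 11
  H: 8
  N: 4
  O: 3
Molecular formula: C11H8N4O3.
  M = 11(12.0) + 8(1.007825) + 4(14.003074) + 3(15.994915)
    = 132.000000 + 8.062600 + 56.012296 + 47.984745 = 244.059641

244.0596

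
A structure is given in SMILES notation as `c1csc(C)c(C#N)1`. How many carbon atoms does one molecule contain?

Atom tally by fragment:
  thiophene ring core → C:4 H:4 S:1
  (− 2 ring H displaced by substituents)
  + CH3 → C:1 H:3
  + CN → C:1 N:1
Element totals:
  C: 6
  H: 5
  N: 1
  S: 1

6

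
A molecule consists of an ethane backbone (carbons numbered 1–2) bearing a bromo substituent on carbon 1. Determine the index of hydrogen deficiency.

0

Atom tally by fragment:
  BrCH2 → C:1 H:2 Br:1
  CH3 → C:1 H:3
Element totals:
  C: 2
  H: 5
  Br: 1
Molecular formula: C2H5Br.
DoU = (2C + 2 + N − H − X) / 2 = (2·2 + 2 + 0 − 5 − 1) / 2 = 0.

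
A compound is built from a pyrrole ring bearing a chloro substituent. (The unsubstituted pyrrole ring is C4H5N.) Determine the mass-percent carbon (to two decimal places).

Atom tally by fragment:
  pyrrole ring core → C:4 H:5 N:1
  (− 1 ring H displaced by substituents)
  + Cl → Cl:1
Element totals:
  C: 4
  H: 4
  Cl: 1
  N: 1
Molecular formula: C4H4ClN.
Molar mass = 101.533 g/mol.
Mass from C: 4 × 12.011 = 48.044 g/mol.
%C = 48.044 / 101.533 × 100 = 47.32%.

47.32%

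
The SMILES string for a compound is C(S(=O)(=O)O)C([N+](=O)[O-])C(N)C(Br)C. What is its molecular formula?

C5H11BrN2O5S

Atom tally by fragment:
  HO3SCH2 → C:1 H:3 S:1 O:3
  CH(NO2) → C:1 H:1 N:1 O:2
  CH(NH2) → C:1 H:3 N:1
  CH(Br) → C:1 H:1 Br:1
  CH3 → C:1 H:3
Element totals:
  C: 5
  H: 11
  Br: 1
  N: 2
  O: 5
  S: 1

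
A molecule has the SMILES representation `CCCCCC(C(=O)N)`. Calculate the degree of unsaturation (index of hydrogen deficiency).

Atom tally by fragment:
  CH3 → C:1 H:3
  CH2 → C:1 H:2
  CH2 → C:1 H:2
  CH2 → C:1 H:2
  CH2 → C:1 H:2
  CH2CONH2 → C:2 H:4 O:1 N:1
Element totals:
  C: 7
  H: 15
  N: 1
  O: 1
Molecular formula: C7H15NO.
DoU = (2C + 2 + N − H − X) / 2 = (2·7 + 2 + 1 − 15 − 0) / 2 = 1.

1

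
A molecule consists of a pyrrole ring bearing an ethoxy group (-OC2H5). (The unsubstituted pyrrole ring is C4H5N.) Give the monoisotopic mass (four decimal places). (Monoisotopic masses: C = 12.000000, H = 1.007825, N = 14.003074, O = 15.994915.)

111.0684

Atom tally by fragment:
  pyrrole ring core → C:4 H:5 N:1
  (− 1 ring H displaced by substituents)
  + OC2H5 → C:2 H:5 O:1
Element totals:
  C: 6
  H: 9
  N: 1
  O: 1
Molecular formula: C6H9NO.
  M = 6(12.0) + 9(1.007825) + 14.003074 + 15.994915
    = 72.000000 + 9.070425 + 14.003074 + 15.994915 = 111.068414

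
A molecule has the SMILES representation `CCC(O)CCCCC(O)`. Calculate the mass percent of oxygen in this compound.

Atom tally by fragment:
  CH3 → C:1 H:3
  CH2 → C:1 H:2
  CH(OH) → C:1 H:2 O:1
  CH2 → C:1 H:2
  CH2 → C:1 H:2
  CH2 → C:1 H:2
  CH2 → C:1 H:2
  CH2OH → C:1 H:3 O:1
Element totals:
  C: 8
  H: 18
  O: 2
Molecular formula: C8H18O2.
Molar mass = 146.230 g/mol.
Mass from O: 2 × 15.999 = 31.998 g/mol.
%O = 31.998 / 146.230 × 100 = 21.88%.

21.88%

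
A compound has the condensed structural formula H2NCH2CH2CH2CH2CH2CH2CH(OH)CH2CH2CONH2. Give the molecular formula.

Element totals:
  C: 10
  H: 22
  N: 2
  O: 2

C10H22N2O2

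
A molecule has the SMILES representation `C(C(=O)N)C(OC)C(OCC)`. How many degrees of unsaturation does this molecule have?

1

Atom tally by fragment:
  H2NOCCH2 → C:2 H:4 O:1 N:1
  CH(OCH3) → C:2 H:4 O:1
  CH2OC2H5 → C:3 H:7 O:1
Element totals:
  C: 7
  H: 15
  N: 1
  O: 3
Molecular formula: C7H15NO3.
DoU = (2C + 2 + N − H − X) / 2 = (2·7 + 2 + 1 − 15 − 0) / 2 = 1.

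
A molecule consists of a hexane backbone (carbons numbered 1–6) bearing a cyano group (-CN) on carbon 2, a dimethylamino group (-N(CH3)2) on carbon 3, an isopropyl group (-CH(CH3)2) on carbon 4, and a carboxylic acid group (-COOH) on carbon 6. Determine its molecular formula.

Atom tally by fragment:
  CH3 → C:1 H:3
  CH(CN) → C:2 H:1 N:1
  CH(N(CH3)2) → C:3 H:7 N:1
  CH(CH(CH3)2) → C:4 H:8
  CH2 → C:1 H:2
  CH2COOH → C:2 H:3 O:2
Element totals:
  C: 13
  H: 24
  N: 2
  O: 2

C13H24N2O2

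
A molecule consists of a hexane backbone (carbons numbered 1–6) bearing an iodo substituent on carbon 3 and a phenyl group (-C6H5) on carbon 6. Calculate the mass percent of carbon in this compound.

Atom tally by fragment:
  CH3 → C:1 H:3
  CH2 → C:1 H:2
  CH(I) → C:1 H:1 I:1
  CH2 → C:1 H:2
  CH2 → C:1 H:2
  CH2C6H5 → C:7 H:7
Element totals:
  C: 12
  H: 17
  I: 1
Molecular formula: C12H17I.
Molar mass = 288.172 g/mol.
Mass from C: 12 × 12.011 = 144.132 g/mol.
%C = 144.132 / 288.172 × 100 = 50.02%.

50.02%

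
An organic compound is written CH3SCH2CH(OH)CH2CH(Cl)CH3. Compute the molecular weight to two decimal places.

168.68 g/mol

Atom tally by fragment:
  CH3SCH2 → C:2 H:5 S:1
  CH(OH) → C:1 H:2 O:1
  CH2 → C:1 H:2
  CH(Cl) → C:1 H:1 Cl:1
  CH3 → C:1 H:3
Element totals:
  C: 6
  H: 13
  Cl: 1
  O: 1
  S: 1
Molecular formula: C6H13ClOS.
  M = 6(12.011) + 13(1.008) + 35.45 + 15.999 + 32.06
    = 72.066 + 13.104 + 35.450 + 15.999 + 32.060 = 168.679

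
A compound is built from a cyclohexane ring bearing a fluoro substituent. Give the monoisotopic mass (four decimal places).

Atom tally by fragment:
  cyclohexane ring core → C:6 H:12
  (− 1 ring H displaced by substituents)
  + F → F:1
Element totals:
  C: 6
  H: 11
  F: 1
Molecular formula: C6H11F.
  M = 6(12.0) + 11(1.007825) + 18.998403
    = 72.000000 + 11.086075 + 18.998403 = 102.084478

102.0845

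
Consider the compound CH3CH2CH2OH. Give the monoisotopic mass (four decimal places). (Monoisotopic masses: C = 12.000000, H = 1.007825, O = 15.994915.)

60.0575

Element totals:
  C: 3
  H: 8
  O: 1
Molecular formula: C3H8O.
  M = 3(12.0) + 8(1.007825) + 15.994915
    = 36.000000 + 8.062600 + 15.994915 = 60.057515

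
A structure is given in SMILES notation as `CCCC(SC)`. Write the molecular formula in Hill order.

Atom tally by fragment:
  CH3 → C:1 H:3
  CH2 → C:1 H:2
  CH2 → C:1 H:2
  CH2SCH3 → C:2 H:5 S:1
Element totals:
  C: 5
  H: 12
  S: 1

C5H12S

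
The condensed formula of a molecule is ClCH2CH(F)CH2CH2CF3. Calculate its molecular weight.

178.55 g/mol

Atom tally by fragment:
  ClCH2 → C:1 H:2 Cl:1
  CH(F) → C:1 H:1 F:1
  CH2 → C:1 H:2
  CH2CF3 → C:2 H:2 F:3
Element totals:
  C: 5
  H: 7
  Cl: 1
  F: 4
Molecular formula: C5H7ClF4.
  M = 5(12.011) + 7(1.008) + 35.45 + 4(18.998)
    = 60.055 + 7.056 + 35.450 + 75.992 = 178.553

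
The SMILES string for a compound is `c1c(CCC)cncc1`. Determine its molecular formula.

Atom tally by fragment:
  pyridine ring core → C:5 H:5 N:1
  (− 1 ring H displaced by substituents)
  + CH2CH2CH3 → C:3 H:7
Element totals:
  C: 8
  H: 11
  N: 1

C8H11N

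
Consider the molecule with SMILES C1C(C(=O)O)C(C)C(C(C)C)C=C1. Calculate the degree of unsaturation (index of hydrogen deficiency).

3

Atom tally by fragment:
  cyclohexene ring core → C:6 H:10
  (− 3 ring H displaced by substituents)
  + COOH → C:1 H:1 O:2
  + CH3 → C:1 H:3
  + CH(CH3)2 → C:3 H:7
Element totals:
  C: 11
  H: 18
  O: 2
Molecular formula: C11H18O2.
DoU = (2C + 2 + N − H − X) / 2 = (2·11 + 2 + 0 − 18 − 0) / 2 = 3.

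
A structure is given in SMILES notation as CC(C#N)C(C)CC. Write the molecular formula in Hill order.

Atom tally by fragment:
  CH3 → C:1 H:3
  CH(CN) → C:2 H:1 N:1
  CH(CH3) → C:2 H:4
  CH2 → C:1 H:2
  CH3 → C:1 H:3
Element totals:
  C: 7
  H: 13
  N: 1

C7H13N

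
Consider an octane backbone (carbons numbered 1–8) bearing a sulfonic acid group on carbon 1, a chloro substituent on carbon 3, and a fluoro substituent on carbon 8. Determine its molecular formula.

Atom tally by fragment:
  HO3SCH2 → C:1 H:3 S:1 O:3
  CH2 → C:1 H:2
  CH(Cl) → C:1 H:1 Cl:1
  CH2 → C:1 H:2
  CH2 → C:1 H:2
  CH2 → C:1 H:2
  CH2 → C:1 H:2
  CH2F → C:1 H:2 F:1
Element totals:
  C: 8
  H: 16
  Cl: 1
  F: 1
  O: 3
  S: 1

C8H16ClFO3S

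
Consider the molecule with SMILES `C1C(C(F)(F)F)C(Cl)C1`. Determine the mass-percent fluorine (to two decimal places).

Atom tally by fragment:
  cyclobutane ring core → C:4 H:8
  (− 2 ring H displaced by substituents)
  + CF3 → C:1 F:3
  + Cl → Cl:1
Element totals:
  C: 5
  H: 6
  Cl: 1
  F: 3
Molecular formula: C5H6ClF3.
Molar mass = 158.547 g/mol.
Mass from F: 3 × 18.998 = 56.994 g/mol.
%F = 56.994 / 158.547 × 100 = 35.95%.

35.95%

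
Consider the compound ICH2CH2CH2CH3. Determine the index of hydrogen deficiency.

0

Element totals:
  C: 4
  H: 9
  I: 1
Molecular formula: C4H9I.
DoU = (2C + 2 + N − H − X) / 2 = (2·4 + 2 + 0 − 9 − 1) / 2 = 0.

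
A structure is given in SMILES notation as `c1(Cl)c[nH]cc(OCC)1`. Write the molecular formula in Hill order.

Atom tally by fragment:
  pyrrole ring core → C:4 H:5 N:1
  (− 2 ring H displaced by substituents)
  + Cl → Cl:1
  + OC2H5 → C:2 H:5 O:1
Element totals:
  C: 6
  H: 8
  Cl: 1
  N: 1
  O: 1

C6H8ClNO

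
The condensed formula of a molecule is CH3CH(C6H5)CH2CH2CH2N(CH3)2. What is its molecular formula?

C13H21N

Element totals:
  C: 13
  H: 21
  N: 1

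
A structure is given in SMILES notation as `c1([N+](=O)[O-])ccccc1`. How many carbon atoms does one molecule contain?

Atom tally by fragment:
  benzene ring core → C:6 H:6
  (− 1 ring H displaced by substituents)
  + NO2 → N:1 O:2
Element totals:
  C: 6
  H: 5
  N: 1
  O: 2

6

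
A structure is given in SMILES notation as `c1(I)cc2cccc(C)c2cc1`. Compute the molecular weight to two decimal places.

268.10 g/mol

Atom tally by fragment:
  naphthalene ring system core → C:10 H:8
  (− 2 ring H displaced by substituents)
  + I → I:1
  + CH3 → C:1 H:3
Element totals:
  C: 11
  H: 9
  I: 1
Molecular formula: C11H9I.
  M = 11(12.011) + 9(1.008) + 126.904
    = 132.121 + 9.072 + 126.904 = 268.097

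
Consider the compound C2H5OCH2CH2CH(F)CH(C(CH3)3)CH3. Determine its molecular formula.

Atom tally by fragment:
  C2H5OCH2 → C:3 H:7 O:1
  CH2 → C:1 H:2
  CH(F) → C:1 H:1 F:1
  CH(C(CH3)3) → C:5 H:10
  CH3 → C:1 H:3
Element totals:
  C: 11
  H: 23
  F: 1
  O: 1

C11H23FO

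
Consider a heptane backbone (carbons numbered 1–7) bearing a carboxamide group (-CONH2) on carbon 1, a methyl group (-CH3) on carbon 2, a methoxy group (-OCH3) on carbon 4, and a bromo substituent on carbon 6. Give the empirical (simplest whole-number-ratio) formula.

C10H20BrNO2

Atom tally by fragment:
  H2NOCCH2 → C:2 H:4 O:1 N:1
  CH(CH3) → C:2 H:4
  CH2 → C:1 H:2
  CH(OCH3) → C:2 H:4 O:1
  CH2 → C:1 H:2
  CH(Br) → C:1 H:1 Br:1
  CH3 → C:1 H:3
Element totals:
  C: 10
  H: 20
  Br: 1
  N: 1
  O: 2
Molecular formula: C10H20BrNO2.
gcd of subscripts (1, 10, 20, 1, 2) = 1, so the empirical formula equals the molecular formula.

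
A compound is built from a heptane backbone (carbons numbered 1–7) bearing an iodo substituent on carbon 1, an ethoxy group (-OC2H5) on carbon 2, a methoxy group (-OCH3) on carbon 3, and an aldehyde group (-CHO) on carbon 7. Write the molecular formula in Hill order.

C11H21IO3

Atom tally by fragment:
  ICH2 → C:1 H:2 I:1
  CH(OC2H5) → C:3 H:6 O:1
  CH(OCH3) → C:2 H:4 O:1
  CH2 → C:1 H:2
  CH2 → C:1 H:2
  CH2 → C:1 H:2
  CH2CHO → C:2 H:3 O:1
Element totals:
  C: 11
  H: 21
  I: 1
  O: 3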